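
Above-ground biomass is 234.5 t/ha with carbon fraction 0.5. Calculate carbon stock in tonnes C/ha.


Formula: Carbon Stock = Biomass * Carbon Fraction
C = 234.5 t/ha * 0.5
C = 117.3 t C/ha

117.3


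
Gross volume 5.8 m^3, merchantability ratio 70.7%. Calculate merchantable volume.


Formula: MV = V_total * (merchantable_pct / 100)
Merchantable fraction = 70.7% / 100 = 0.707
MV = 5.8 m^3 * 0.707 = 4.101 m^3

4.101


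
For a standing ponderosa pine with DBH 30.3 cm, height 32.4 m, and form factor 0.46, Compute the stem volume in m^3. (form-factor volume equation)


Formula: V = pi * (DBH/200)^2 * H * ff
Radius = DBH/200 = 30.3/200 = 0.1515 m
Radius^2 = 0.1515^2 = 0.02295225 m^2
V = pi * 0.02295225 * 32.4 * 0.46
V = 1.075 m^3

1.075


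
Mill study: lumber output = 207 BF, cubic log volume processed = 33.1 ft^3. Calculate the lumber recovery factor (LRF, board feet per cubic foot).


Formula: LRF = Lumber Output (BF) / Log Input (ft^3)
LRF = 207 BF / 33.1 ft^3
LRF = 6.25 BF/ft^3

6.25


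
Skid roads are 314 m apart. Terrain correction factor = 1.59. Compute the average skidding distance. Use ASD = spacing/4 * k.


Formula: ASD = (spacing / 4) * correction
Uncorrected distance = spacing / 4 = 314 / 4 = 78.5 m
ASD = 78.5 * 1.59 = 125 m

125


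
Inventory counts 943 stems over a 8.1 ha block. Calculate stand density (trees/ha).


Formula: Stand Density = N_trees / Area_ha
Density = 943 trees / 8.1 ha
Density = 116 trees/ha

116


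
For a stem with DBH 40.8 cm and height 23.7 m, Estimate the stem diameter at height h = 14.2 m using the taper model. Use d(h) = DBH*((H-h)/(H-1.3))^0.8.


Taper: d(h) = DBH * ((H - h) / (H - 1.3))^0.8
Numerator = H - h = 23.7 - 14.2 = 9.5 m
Denominator = H - 1.3 = 23.7 - 1.3 = 22.4 m
Ratio = 9.5 / 22.4 = 0.42411
d = 40.8 * 0.42411^0.8 = 20.5 cm

20.5


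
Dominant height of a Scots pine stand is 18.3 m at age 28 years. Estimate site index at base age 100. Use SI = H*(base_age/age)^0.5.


Formula: SI = H_dom * (base_age / age)^0.5
Age ratio = 100 / 28 = 3.57143
sqrt(age_ratio) = 1.88982
SI = 18.3 * 1.88982 = 34.6 m

34.6


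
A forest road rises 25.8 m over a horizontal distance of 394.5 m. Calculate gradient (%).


Formula: Gradient = rise / run * 100
Gradient = 25.8 / 394.5 * 100 = 6.5%

6.5


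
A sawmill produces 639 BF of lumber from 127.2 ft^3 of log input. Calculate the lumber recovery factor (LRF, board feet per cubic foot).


Formula: LRF = Lumber Output (BF) / Log Input (ft^3)
LRF = 639 BF / 127.2 ft^3
LRF = 5.02 BF/ft^3

5.02


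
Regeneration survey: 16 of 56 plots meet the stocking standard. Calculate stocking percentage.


Formula: Stocking % = stocked plots / total plots * 100
Stocking = 16 / 56 * 100
Stocking = 0.2857 * 100 = 28.6%

28.6


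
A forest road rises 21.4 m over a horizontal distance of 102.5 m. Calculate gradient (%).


Formula: Gradient = rise / run * 100
Gradient = 21.4 / 102.5 * 100 = 20.9%

20.9


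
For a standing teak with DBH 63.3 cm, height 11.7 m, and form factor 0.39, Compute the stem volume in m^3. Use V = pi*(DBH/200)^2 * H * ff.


Formula: V = pi * (DBH/200)^2 * H * ff
Radius = DBH/200 = 63.3/200 = 0.3165 m
Radius^2 = 0.3165^2 = 0.10017225 m^2
V = pi * 0.10017225 * 11.7 * 0.39
V = 1.436 m^3

1.436


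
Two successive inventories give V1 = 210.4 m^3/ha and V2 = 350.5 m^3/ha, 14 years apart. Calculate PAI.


Formula: PAI = (V_T2 - V_T1) / (T2 - T1)
Volume increment = 350.5 - 210.4 = 140.1 m^3/ha
PAI = 140.1 / 14 = 10.01 m^3/ha/year

10.01


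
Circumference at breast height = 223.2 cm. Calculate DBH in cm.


Formula: DBH = C / pi
DBH = 223.2 / pi
pi = 3.14159...
DBH = 71.0 cm

71.0


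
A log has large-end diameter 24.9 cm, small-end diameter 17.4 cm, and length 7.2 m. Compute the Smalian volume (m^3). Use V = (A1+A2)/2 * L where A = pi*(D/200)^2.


Smalian: V = (A1 + A2)/2 * L,  A = pi*(D/200)^2
A1 = pi*(24.9/200)^2 = 0.048695 m^2
A2 = pi*(17.4/200)^2 = 0.023779 m^2
V = (0.048695+0.023779)/2*7.2 = 0.2609 m^3

0.2609


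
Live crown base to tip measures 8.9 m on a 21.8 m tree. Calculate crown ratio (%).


Formula: Crown Ratio = (Crown Length / Total Height) * 100
CR = (8.9 m / 21.8 m) * 100
CR = 0.4083 * 100 = 40.8%

40.8


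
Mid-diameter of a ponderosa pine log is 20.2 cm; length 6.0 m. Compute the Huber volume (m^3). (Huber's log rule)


Huber: V = Am * L,  Am = pi*(Dm/200)^2
Am = pi*(20.2/200)^2 = 0.032047 m^2
V = 0.032047*6.0 = 0.1923 m^3

0.1923


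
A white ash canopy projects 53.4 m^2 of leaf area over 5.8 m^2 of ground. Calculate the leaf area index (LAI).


Formula: LAI = total leaf area / ground area  (dimensionless)
LAI = 53.4 m^2 / 5.8 m^2
LAI = 9.21

9.21


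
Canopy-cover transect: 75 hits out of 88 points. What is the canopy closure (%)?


Formula: Canopy closure = covered points / total points * 100
Closure = 75 / 88 * 100
Closure = 0.8523 * 100 = 85.2%

85.2


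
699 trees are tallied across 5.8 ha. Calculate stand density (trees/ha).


Formula: Stand Density = N_trees / Area_ha
Density = 699 trees / 5.8 ha
Density = 121 trees/ha

121


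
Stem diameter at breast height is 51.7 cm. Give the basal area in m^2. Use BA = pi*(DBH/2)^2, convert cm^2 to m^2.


Formula: BA = pi * (DBH/2)^2 / 10000  (cm^2 to m^2)
Radius = DBH/2 = 51.7/2 = 25.85 cm
BA = pi * 25.85^2 / 10000
   = 2099.2829 cm^2 / 10000
   = 0.2099 m^2

0.2099


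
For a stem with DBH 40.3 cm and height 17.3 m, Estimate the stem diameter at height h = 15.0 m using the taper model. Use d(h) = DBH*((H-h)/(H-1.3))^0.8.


Taper: d(h) = DBH * ((H - h) / (H - 1.3))^0.8
Numerator = H - h = 17.3 - 15.0 = 2.3 m
Denominator = H - 1.3 = 17.3 - 1.3 = 16.0 m
Ratio = 2.3 / 16.0 = 0.14375
d = 40.3 * 0.14375^0.8 = 8.5 cm

8.5


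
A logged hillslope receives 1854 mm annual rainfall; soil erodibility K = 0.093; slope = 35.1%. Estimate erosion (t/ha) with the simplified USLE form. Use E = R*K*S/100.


Formula: E = R * K * S / 100  (simplified USLE)
R * K = 1854 * 0.093 = 172.422
E = 172.422 * 35.1 / 100 = 60.52 t/ha

60.52


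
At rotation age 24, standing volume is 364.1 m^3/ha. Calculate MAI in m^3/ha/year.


Formula: MAI = Total Volume / Stand Age
MAI = 364.1 m^3/ha / 24 years
MAI = 15.17 m^3/ha/year

15.17


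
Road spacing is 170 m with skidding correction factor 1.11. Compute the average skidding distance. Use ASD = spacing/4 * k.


Formula: ASD = (spacing / 4) * correction
Uncorrected distance = spacing / 4 = 170 / 4 = 42.5 m
ASD = 42.5 * 1.11 = 47 m

47


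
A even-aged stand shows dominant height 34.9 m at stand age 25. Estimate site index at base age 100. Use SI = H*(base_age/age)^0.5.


Formula: SI = H_dom * (base_age / age)^0.5
Age ratio = 100 / 25 = 4.0
sqrt(age_ratio) = 2.0
SI = 34.9 * 2.0 = 69.8 m

69.8


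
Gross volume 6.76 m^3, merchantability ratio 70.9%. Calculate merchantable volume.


Formula: MV = V_total * (merchantable_pct / 100)
Merchantable fraction = 70.9% / 100 = 0.709
MV = 6.76 m^3 * 0.709 = 4.793 m^3

4.793


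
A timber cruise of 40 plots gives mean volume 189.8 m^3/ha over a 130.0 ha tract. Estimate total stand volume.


Formula: Total Volume = Mean Volume per ha * Total Area
Total Volume = 189.8 m^3/ha * 130.0 ha
Total Volume = 24674 m^3

24674


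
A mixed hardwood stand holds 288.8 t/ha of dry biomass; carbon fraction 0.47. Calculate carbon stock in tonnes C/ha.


Formula: Carbon Stock = Biomass * Carbon Fraction
C = 288.8 t/ha * 0.47
C = 135.7 t C/ha

135.7


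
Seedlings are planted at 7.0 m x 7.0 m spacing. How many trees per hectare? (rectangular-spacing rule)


Formula: TPH = 10000 m^2/ha / (spacing_x * spacing_y)
Area per tree = 7.0 m * 7.0 m = 49.0 m^2
TPH = 10000 / 49.0 = 204 trees/ha

204


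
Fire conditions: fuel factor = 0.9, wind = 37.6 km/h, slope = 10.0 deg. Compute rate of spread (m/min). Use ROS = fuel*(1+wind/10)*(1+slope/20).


Formula: ROS = fuel * (1 + wind/10) * (1 + slope/20)
Wind factor = 1 + 37.6/10 = 4.76
Slope factor = 1 + 10.0/20 = 1.5
ROS = 0.9 * 4.76 * 1.5 = 6.43 m/min

6.43


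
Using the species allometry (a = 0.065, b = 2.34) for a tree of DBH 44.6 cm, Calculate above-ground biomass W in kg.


Formula: W = a * DBH^b  (allometric power law)
DBH^b = 44.6^2.34 = 7235.0839
W = 0.065 * 7235.0839 = 470.3 kg

470.3


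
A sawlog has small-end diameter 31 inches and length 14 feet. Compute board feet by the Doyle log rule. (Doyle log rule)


Doyle: BF = (D - 4)^2 * L / 16
Adjusted diameter = 31 - 4 = 27 in
(D-4)^2 = 27^2 = 729
BF = 729 * 14 / 16 = 638 BF

638


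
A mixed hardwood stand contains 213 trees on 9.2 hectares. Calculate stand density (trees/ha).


Formula: Stand Density = N_trees / Area_ha
Density = 213 trees / 9.2 ha
Density = 23 trees/ha

23


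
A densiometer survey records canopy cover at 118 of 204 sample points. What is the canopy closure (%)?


Formula: Canopy closure = covered points / total points * 100
Closure = 118 / 204 * 100
Closure = 0.5784 * 100 = 57.8%

57.8


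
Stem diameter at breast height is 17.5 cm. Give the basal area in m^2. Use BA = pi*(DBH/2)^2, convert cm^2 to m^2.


Formula: BA = pi * (DBH/2)^2 / 10000  (cm^2 to m^2)
Radius = DBH/2 = 17.5/2 = 8.75 cm
BA = pi * 8.75^2 / 10000
   = 240.5282 cm^2 / 10000
   = 0.0241 m^2

0.0241


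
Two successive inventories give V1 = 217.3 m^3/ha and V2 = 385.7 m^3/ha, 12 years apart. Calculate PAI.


Formula: PAI = (V_T2 - V_T1) / (T2 - T1)
Volume increment = 385.7 - 217.3 = 168.4 m^3/ha
PAI = 168.4 / 12 = 14.03 m^3/ha/year

14.03


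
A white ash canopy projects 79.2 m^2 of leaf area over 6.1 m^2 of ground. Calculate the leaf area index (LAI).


Formula: LAI = total leaf area / ground area  (dimensionless)
LAI = 79.2 m^2 / 6.1 m^2
LAI = 12.98

12.98


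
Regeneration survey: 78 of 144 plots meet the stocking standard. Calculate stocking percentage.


Formula: Stocking % = stocked plots / total plots * 100
Stocking = 78 / 144 * 100
Stocking = 0.5417 * 100 = 54.2%

54.2


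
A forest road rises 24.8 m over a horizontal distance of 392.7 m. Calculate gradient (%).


Formula: Gradient = rise / run * 100
Gradient = 24.8 / 392.7 * 100 = 6.3%

6.3


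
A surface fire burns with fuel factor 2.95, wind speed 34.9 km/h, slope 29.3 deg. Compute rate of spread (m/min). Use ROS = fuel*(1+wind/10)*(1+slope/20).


Formula: ROS = fuel * (1 + wind/10) * (1 + slope/20)
Wind factor = 1 + 34.9/10 = 4.49
Slope factor = 1 + 29.3/20 = 2.465
ROS = 2.95 * 4.49 * 2.465 = 32.65 m/min

32.65


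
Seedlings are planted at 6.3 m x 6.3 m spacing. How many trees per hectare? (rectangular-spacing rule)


Formula: TPH = 10000 m^2/ha / (spacing_x * spacing_y)
Area per tree = 6.3 m * 6.3 m = 39.69 m^2
TPH = 10000 / 39.69 = 252 trees/ha

252


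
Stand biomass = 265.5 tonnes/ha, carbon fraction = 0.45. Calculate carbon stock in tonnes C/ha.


Formula: Carbon Stock = Biomass * Carbon Fraction
C = 265.5 t/ha * 0.45
C = 119.5 t C/ha

119.5


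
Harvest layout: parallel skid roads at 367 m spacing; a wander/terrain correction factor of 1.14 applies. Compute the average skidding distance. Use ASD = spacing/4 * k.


Formula: ASD = (spacing / 4) * correction
Uncorrected distance = spacing / 4 = 367 / 4 = 91.75 m
ASD = 91.75 * 1.14 = 105 m

105


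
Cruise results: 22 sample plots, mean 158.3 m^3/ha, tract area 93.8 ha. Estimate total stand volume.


Formula: Total Volume = Mean Volume per ha * Total Area
Total Volume = 158.3 m^3/ha * 93.8 ha
Total Volume = 14849 m^3

14849


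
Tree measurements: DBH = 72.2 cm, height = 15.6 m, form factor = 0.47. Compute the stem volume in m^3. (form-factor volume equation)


Formula: V = pi * (DBH/200)^2 * H * ff
Radius = DBH/200 = 72.2/200 = 0.361 m
Radius^2 = 0.361^2 = 0.130321 m^2
V = pi * 0.130321 * 15.6 * 0.47
V = 3.002 m^3

3.002


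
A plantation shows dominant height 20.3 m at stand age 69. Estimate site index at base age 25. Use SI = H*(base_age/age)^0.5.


Formula: SI = H_dom * (base_age / age)^0.5
Age ratio = 25 / 69 = 0.36232
sqrt(age_ratio) = 0.60193
SI = 20.3 * 0.60193 = 12.2 m

12.2


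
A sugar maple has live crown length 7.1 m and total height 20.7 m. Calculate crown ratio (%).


Formula: Crown Ratio = (Crown Length / Total Height) * 100
CR = (7.1 m / 20.7 m) * 100
CR = 0.343 * 100 = 34.3%

34.3


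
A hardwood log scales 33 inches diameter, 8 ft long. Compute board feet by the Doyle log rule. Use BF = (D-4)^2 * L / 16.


Doyle: BF = (D - 4)^2 * L / 16
Adjusted diameter = 33 - 4 = 29 in
(D-4)^2 = 29^2 = 841
BF = 841 * 8 / 16 = 421 BF

421


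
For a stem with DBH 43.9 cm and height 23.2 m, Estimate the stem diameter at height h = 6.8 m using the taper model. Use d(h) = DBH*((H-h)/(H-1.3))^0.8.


Taper: d(h) = DBH * ((H - h) / (H - 1.3))^0.8
Numerator = H - h = 23.2 - 6.8 = 16.4 m
Denominator = H - 1.3 = 23.2 - 1.3 = 21.9 m
Ratio = 16.4 / 21.9 = 0.74886
d = 43.9 * 0.74886^0.8 = 34.8 cm

34.8


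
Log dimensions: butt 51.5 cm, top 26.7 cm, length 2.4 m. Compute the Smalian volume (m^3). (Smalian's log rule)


Smalian: V = (A1 + A2)/2 * L,  A = pi*(D/200)^2
A1 = pi*(51.5/200)^2 = 0.208307 m^2
A2 = pi*(26.7/200)^2 = 0.05599 m^2
V = (0.208307+0.05599)/2*2.4 = 0.3172 m^3

0.3172


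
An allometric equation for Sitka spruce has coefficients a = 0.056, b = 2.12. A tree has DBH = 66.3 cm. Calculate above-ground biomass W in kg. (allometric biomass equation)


Formula: W = a * DBH^b  (allometric power law)
DBH^b = 66.3^2.12 = 7271.2434
W = 0.056 * 7271.2434 = 407.2 kg

407.2


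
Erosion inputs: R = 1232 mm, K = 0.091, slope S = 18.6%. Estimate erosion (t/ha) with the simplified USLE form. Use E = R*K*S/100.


Formula: E = R * K * S / 100  (simplified USLE)
R * K = 1232 * 0.091 = 112.112
E = 112.112 * 18.6 / 100 = 20.85 t/ha

20.85


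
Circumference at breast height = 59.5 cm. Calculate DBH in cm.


Formula: DBH = C / pi
DBH = 59.5 / pi
pi = 3.14159...
DBH = 18.9 cm

18.9


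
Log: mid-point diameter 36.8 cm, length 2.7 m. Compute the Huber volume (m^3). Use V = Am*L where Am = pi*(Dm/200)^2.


Huber: V = Am * L,  Am = pi*(Dm/200)^2
Am = pi*(36.8/200)^2 = 0.106362 m^2
V = 0.106362*2.7 = 0.2872 m^3

0.2872


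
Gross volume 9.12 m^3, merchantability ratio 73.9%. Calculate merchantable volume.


Formula: MV = V_total * (merchantable_pct / 100)
Merchantable fraction = 73.9% / 100 = 0.739
MV = 9.12 m^3 * 0.739 = 6.74 m^3

6.74


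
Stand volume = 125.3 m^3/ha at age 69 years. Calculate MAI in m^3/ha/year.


Formula: MAI = Total Volume / Stand Age
MAI = 125.3 m^3/ha / 69 years
MAI = 1.82 m^3/ha/year

1.82


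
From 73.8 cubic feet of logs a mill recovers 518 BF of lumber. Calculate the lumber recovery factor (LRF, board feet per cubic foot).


Formula: LRF = Lumber Output (BF) / Log Input (ft^3)
LRF = 518 BF / 73.8 ft^3
LRF = 7.02 BF/ft^3

7.02


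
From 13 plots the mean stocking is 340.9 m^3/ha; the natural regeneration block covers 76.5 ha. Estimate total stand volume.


Formula: Total Volume = Mean Volume per ha * Total Area
Total Volume = 340.9 m^3/ha * 76.5 ha
Total Volume = 26079 m^3

26079


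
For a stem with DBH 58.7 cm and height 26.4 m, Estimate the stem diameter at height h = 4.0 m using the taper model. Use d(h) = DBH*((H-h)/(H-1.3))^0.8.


Taper: d(h) = DBH * ((H - h) / (H - 1.3))^0.8
Numerator = H - h = 26.4 - 4.0 = 22.4 m
Denominator = H - 1.3 = 26.4 - 1.3 = 25.1 m
Ratio = 22.4 / 25.1 = 0.89243
d = 58.7 * 0.89243^0.8 = 53.6 cm

53.6


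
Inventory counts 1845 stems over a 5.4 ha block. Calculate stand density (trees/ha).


Formula: Stand Density = N_trees / Area_ha
Density = 1845 trees / 5.4 ha
Density = 342 trees/ha

342


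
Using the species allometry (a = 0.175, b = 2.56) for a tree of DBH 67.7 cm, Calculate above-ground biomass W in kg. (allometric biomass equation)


Formula: W = a * DBH^b  (allometric power law)
DBH^b = 67.7^2.56 = 48563.166
W = 0.175 * 48563.166 = 8498.6 kg

8498.6


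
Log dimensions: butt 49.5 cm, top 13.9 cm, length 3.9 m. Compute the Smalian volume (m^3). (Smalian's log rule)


Smalian: V = (A1 + A2)/2 * L,  A = pi*(D/200)^2
A1 = pi*(49.5/200)^2 = 0.192442 m^2
A2 = pi*(13.9/200)^2 = 0.015175 m^2
V = (0.192442+0.015175)/2*3.9 = 0.4049 m^3

0.4049


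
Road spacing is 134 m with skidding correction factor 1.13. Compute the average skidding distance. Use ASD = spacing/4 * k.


Formula: ASD = (spacing / 4) * correction
Uncorrected distance = spacing / 4 = 134 / 4 = 33.5 m
ASD = 33.5 * 1.13 = 38 m

38


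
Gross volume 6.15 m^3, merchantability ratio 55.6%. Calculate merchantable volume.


Formula: MV = V_total * (merchantable_pct / 100)
Merchantable fraction = 55.6% / 100 = 0.556
MV = 6.15 m^3 * 0.556 = 3.419 m^3

3.419


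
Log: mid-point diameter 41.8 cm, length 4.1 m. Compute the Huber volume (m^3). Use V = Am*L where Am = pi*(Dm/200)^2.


Huber: V = Am * L,  Am = pi*(Dm/200)^2
Am = pi*(41.8/200)^2 = 0.137228 m^2
V = 0.137228*4.1 = 0.5626 m^3

0.5626


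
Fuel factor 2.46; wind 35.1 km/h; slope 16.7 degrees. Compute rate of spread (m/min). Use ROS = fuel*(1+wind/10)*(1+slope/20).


Formula: ROS = fuel * (1 + wind/10) * (1 + slope/20)
Wind factor = 1 + 35.1/10 = 4.51
Slope factor = 1 + 16.7/20 = 1.835
ROS = 2.46 * 4.51 * 1.835 = 20.36 m/min

20.36


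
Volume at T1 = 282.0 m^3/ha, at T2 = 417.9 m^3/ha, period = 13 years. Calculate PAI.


Formula: PAI = (V_T2 - V_T1) / (T2 - T1)
Volume increment = 417.9 - 282.0 = 135.9 m^3/ha
PAI = 135.9 / 13 = 10.45 m^3/ha/year

10.45


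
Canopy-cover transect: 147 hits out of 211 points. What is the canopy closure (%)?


Formula: Canopy closure = covered points / total points * 100
Closure = 147 / 211 * 100
Closure = 0.6967 * 100 = 69.7%

69.7


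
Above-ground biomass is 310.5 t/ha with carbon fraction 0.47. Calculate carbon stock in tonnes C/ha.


Formula: Carbon Stock = Biomass * Carbon Fraction
C = 310.5 t/ha * 0.47
C = 145.9 t C/ha

145.9


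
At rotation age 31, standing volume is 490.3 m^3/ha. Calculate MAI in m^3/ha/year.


Formula: MAI = Total Volume / Stand Age
MAI = 490.3 m^3/ha / 31 years
MAI = 15.82 m^3/ha/year

15.82


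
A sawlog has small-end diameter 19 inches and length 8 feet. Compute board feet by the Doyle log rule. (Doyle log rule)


Doyle: BF = (D - 4)^2 * L / 16
Adjusted diameter = 19 - 4 = 15 in
(D-4)^2 = 15^2 = 225
BF = 225 * 8 / 16 = 113 BF

113


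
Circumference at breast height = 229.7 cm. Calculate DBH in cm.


Formula: DBH = C / pi
DBH = 229.7 / pi
pi = 3.14159...
DBH = 73.1 cm

73.1


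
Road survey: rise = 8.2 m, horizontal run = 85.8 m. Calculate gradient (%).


Formula: Gradient = rise / run * 100
Gradient = 8.2 / 85.8 * 100 = 9.6%

9.6


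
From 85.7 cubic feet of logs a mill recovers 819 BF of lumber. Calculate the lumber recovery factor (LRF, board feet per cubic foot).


Formula: LRF = Lumber Output (BF) / Log Input (ft^3)
LRF = 819 BF / 85.7 ft^3
LRF = 9.56 BF/ft^3

9.56


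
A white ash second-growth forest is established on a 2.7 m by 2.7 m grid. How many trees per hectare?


Formula: TPH = 10000 m^2/ha / (spacing_x * spacing_y)
Area per tree = 2.7 m * 2.7 m = 7.29 m^2
TPH = 10000 / 7.29 = 1372 trees/ha

1372


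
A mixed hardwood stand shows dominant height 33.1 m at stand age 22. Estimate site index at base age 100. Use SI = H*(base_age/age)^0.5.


Formula: SI = H_dom * (base_age / age)^0.5
Age ratio = 100 / 22 = 4.54545
sqrt(age_ratio) = 2.13201
SI = 33.1 * 2.13201 = 70.6 m

70.6


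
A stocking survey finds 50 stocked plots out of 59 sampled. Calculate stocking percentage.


Formula: Stocking % = stocked plots / total plots * 100
Stocking = 50 / 59 * 100
Stocking = 0.8475 * 100 = 84.7%

84.7


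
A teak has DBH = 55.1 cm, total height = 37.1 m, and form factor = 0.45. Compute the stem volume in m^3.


Formula: V = pi * (DBH/200)^2 * H * ff
Radius = DBH/200 = 55.1/200 = 0.2755 m
Radius^2 = 0.2755^2 = 0.07590025 m^2
V = pi * 0.07590025 * 37.1 * 0.45
V = 3.981 m^3

3.981


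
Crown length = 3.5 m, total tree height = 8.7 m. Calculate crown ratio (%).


Formula: Crown Ratio = (Crown Length / Total Height) * 100
CR = (3.5 m / 8.7 m) * 100
CR = 0.4023 * 100 = 40.2%

40.2


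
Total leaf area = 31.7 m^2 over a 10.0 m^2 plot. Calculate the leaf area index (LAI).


Formula: LAI = total leaf area / ground area  (dimensionless)
LAI = 31.7 m^2 / 10.0 m^2
LAI = 3.17

3.17


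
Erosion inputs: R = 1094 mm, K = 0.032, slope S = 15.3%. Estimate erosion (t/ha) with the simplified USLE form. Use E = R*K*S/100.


Formula: E = R * K * S / 100  (simplified USLE)
R * K = 1094 * 0.032 = 35.008
E = 35.008 * 15.3 / 100 = 5.36 t/ha

5.36


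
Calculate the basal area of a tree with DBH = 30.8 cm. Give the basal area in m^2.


Formula: BA = pi * (DBH/2)^2 / 10000  (cm^2 to m^2)
Radius = DBH/2 = 30.8/2 = 15.4 cm
BA = pi * 15.4^2 / 10000
   = 745.0601 cm^2 / 10000
   = 0.0745 m^2

0.0745


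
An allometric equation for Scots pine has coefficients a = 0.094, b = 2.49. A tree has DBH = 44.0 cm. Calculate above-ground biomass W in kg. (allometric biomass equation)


Formula: W = a * DBH^b  (allometric power law)
DBH^b = 44.0^2.49 = 12365.0867
W = 0.094 * 12365.0867 = 1162.3 kg

1162.3


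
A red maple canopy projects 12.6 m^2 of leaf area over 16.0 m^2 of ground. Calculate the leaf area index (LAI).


Formula: LAI = total leaf area / ground area  (dimensionless)
LAI = 12.6 m^2 / 16.0 m^2
LAI = 0.79

0.79


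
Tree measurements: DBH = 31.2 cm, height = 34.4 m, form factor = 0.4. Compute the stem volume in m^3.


Formula: V = pi * (DBH/200)^2 * H * ff
Radius = DBH/200 = 31.2/200 = 0.156 m
Radius^2 = 0.156^2 = 0.024336 m^2
V = pi * 0.024336 * 34.4 * 0.4
V = 1.052 m^3

1.052


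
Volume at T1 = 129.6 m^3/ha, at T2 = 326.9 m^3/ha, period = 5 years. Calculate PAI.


Formula: PAI = (V_T2 - V_T1) / (T2 - T1)
Volume increment = 326.9 - 129.6 = 197.3 m^3/ha
PAI = 197.3 / 5 = 39.46 m^3/ha/year

39.46


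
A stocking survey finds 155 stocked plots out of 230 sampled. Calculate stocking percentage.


Formula: Stocking % = stocked plots / total plots * 100
Stocking = 155 / 230 * 100
Stocking = 0.6739 * 100 = 67.4%

67.4


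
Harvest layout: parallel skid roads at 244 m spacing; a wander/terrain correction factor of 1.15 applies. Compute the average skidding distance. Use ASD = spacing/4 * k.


Formula: ASD = (spacing / 4) * correction
Uncorrected distance = spacing / 4 = 244 / 4 = 61 m
ASD = 61 * 1.15 = 70 m

70


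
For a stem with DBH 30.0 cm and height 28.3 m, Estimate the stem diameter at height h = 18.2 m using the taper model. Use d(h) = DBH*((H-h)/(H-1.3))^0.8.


Taper: d(h) = DBH * ((H - h) / (H - 1.3))^0.8
Numerator = H - h = 28.3 - 18.2 = 10.1 m
Denominator = H - 1.3 = 28.3 - 1.3 = 27.0 m
Ratio = 10.1 / 27.0 = 0.37407
d = 30.0 * 0.37407^0.8 = 13.7 cm

13.7


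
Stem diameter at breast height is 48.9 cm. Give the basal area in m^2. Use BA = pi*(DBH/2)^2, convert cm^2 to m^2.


Formula: BA = pi * (DBH/2)^2 / 10000  (cm^2 to m^2)
Radius = DBH/2 = 48.9/2 = 24.45 cm
BA = pi * 24.45^2 / 10000
   = 1878.0519 cm^2 / 10000
   = 0.1878 m^2

0.1878


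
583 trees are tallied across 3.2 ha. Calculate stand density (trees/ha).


Formula: Stand Density = N_trees / Area_ha
Density = 583 trees / 3.2 ha
Density = 182 trees/ha

182


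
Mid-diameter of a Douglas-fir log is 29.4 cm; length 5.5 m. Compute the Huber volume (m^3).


Huber: V = Am * L,  Am = pi*(Dm/200)^2
Am = pi*(29.4/200)^2 = 0.067887 m^2
V = 0.067887*5.5 = 0.3734 m^3

0.3734


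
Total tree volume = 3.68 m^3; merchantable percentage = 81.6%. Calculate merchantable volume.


Formula: MV = V_total * (merchantable_pct / 100)
Merchantable fraction = 81.6% / 100 = 0.816
MV = 3.68 m^3 * 0.816 = 3.003 m^3

3.003


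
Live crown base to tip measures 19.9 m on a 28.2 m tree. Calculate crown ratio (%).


Formula: Crown Ratio = (Crown Length / Total Height) * 100
CR = (19.9 m / 28.2 m) * 100
CR = 0.7057 * 100 = 70.6%

70.6


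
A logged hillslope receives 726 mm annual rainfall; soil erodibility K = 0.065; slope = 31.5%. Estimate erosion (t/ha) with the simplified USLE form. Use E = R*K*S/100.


Formula: E = R * K * S / 100  (simplified USLE)
R * K = 726 * 0.065 = 47.19
E = 47.19 * 31.5 / 100 = 14.86 t/ha

14.86


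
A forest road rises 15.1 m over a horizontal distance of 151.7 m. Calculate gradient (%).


Formula: Gradient = rise / run * 100
Gradient = 15.1 / 151.7 * 100 = 10.0%

10.0


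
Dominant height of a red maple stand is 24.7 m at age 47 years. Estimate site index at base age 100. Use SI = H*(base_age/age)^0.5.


Formula: SI = H_dom * (base_age / age)^0.5
Age ratio = 100 / 47 = 2.12766
sqrt(age_ratio) = 1.45865
SI = 24.7 * 1.45865 = 36.0 m

36.0


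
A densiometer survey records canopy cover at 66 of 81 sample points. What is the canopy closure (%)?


Formula: Canopy closure = covered points / total points * 100
Closure = 66 / 81 * 100
Closure = 0.8148 * 100 = 81.5%

81.5


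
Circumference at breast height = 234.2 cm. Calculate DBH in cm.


Formula: DBH = C / pi
DBH = 234.2 / pi
pi = 3.14159...
DBH = 74.5 cm

74.5


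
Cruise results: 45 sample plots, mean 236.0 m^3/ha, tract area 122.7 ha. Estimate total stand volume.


Formula: Total Volume = Mean Volume per ha * Total Area
Total Volume = 236.0 m^3/ha * 122.7 ha
Total Volume = 28957 m^3

28957


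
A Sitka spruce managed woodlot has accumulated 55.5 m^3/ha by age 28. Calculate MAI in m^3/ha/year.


Formula: MAI = Total Volume / Stand Age
MAI = 55.5 m^3/ha / 28 years
MAI = 1.98 m^3/ha/year

1.98


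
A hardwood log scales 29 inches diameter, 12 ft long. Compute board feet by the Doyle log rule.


Doyle: BF = (D - 4)^2 * L / 16
Adjusted diameter = 29 - 4 = 25 in
(D-4)^2 = 25^2 = 625
BF = 625 * 12 / 16 = 469 BF

469


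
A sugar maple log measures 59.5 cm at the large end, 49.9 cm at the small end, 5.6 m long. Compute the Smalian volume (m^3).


Smalian: V = (A1 + A2)/2 * L,  A = pi*(D/200)^2
A1 = pi*(59.5/200)^2 = 0.278051 m^2
A2 = pi*(49.9/200)^2 = 0.195565 m^2
V = (0.278051+0.195565)/2*5.6 = 1.3261 m^3

1.3261


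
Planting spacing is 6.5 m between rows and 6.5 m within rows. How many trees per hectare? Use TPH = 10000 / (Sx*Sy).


Formula: TPH = 10000 m^2/ha / (spacing_x * spacing_y)
Area per tree = 6.5 m * 6.5 m = 42.25 m^2
TPH = 10000 / 42.25 = 237 trees/ha

237


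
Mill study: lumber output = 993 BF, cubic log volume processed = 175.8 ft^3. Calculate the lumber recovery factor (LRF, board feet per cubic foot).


Formula: LRF = Lumber Output (BF) / Log Input (ft^3)
LRF = 993 BF / 175.8 ft^3
LRF = 5.65 BF/ft^3

5.65


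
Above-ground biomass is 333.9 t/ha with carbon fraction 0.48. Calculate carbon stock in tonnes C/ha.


Formula: Carbon Stock = Biomass * Carbon Fraction
C = 333.9 t/ha * 0.48
C = 160.3 t C/ha

160.3


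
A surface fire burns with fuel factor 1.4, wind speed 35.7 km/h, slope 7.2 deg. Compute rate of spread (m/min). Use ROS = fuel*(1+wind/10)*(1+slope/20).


Formula: ROS = fuel * (1 + wind/10) * (1 + slope/20)
Wind factor = 1 + 35.7/10 = 4.57
Slope factor = 1 + 7.2/20 = 1.36
ROS = 1.4 * 4.57 * 1.36 = 8.7 m/min

8.7


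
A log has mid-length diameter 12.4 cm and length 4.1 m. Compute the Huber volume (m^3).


Huber: V = Am * L,  Am = pi*(Dm/200)^2
Am = pi*(12.4/200)^2 = 0.012076 m^2
V = 0.012076*4.1 = 0.0495 m^3

0.0495


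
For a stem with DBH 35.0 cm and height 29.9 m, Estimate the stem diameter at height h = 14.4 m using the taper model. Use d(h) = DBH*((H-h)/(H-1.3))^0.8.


Taper: d(h) = DBH * ((H - h) / (H - 1.3))^0.8
Numerator = H - h = 29.9 - 14.4 = 15.5 m
Denominator = H - 1.3 = 29.9 - 1.3 = 28.6 m
Ratio = 15.5 / 28.6 = 0.54196
d = 35.0 * 0.54196^0.8 = 21.4 cm

21.4


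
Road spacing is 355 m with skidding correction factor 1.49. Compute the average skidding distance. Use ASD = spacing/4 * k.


Formula: ASD = (spacing / 4) * correction
Uncorrected distance = spacing / 4 = 355 / 4 = 88.75 m
ASD = 88.75 * 1.49 = 132 m

132


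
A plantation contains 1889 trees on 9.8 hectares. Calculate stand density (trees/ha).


Formula: Stand Density = N_trees / Area_ha
Density = 1889 trees / 9.8 ha
Density = 193 trees/ha

193


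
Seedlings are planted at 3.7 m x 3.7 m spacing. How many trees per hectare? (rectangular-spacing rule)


Formula: TPH = 10000 m^2/ha / (spacing_x * spacing_y)
Area per tree = 3.7 m * 3.7 m = 13.69 m^2
TPH = 10000 / 13.69 = 730 trees/ha

730


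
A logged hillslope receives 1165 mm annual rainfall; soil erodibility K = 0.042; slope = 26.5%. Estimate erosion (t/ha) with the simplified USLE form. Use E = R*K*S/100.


Formula: E = R * K * S / 100  (simplified USLE)
R * K = 1165 * 0.042 = 48.93
E = 48.93 * 26.5 / 100 = 12.97 t/ha

12.97


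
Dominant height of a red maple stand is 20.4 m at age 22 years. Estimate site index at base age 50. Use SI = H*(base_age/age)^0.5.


Formula: SI = H_dom * (base_age / age)^0.5
Age ratio = 50 / 22 = 2.27273
sqrt(age_ratio) = 1.50756
SI = 20.4 * 1.50756 = 30.8 m

30.8


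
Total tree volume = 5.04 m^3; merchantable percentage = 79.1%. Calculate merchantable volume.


Formula: MV = V_total * (merchantable_pct / 100)
Merchantable fraction = 79.1% / 100 = 0.791
MV = 5.04 m^3 * 0.791 = 3.987 m^3

3.987


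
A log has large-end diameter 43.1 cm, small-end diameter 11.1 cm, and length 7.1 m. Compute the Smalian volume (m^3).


Smalian: V = (A1 + A2)/2 * L,  A = pi*(D/200)^2
A1 = pi*(43.1/200)^2 = 0.145896 m^2
A2 = pi*(11.1/200)^2 = 0.009677 m^2
V = (0.145896+0.009677)/2*7.1 = 0.5523 m^3

0.5523


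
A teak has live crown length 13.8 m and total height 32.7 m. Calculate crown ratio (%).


Formula: Crown Ratio = (Crown Length / Total Height) * 100
CR = (13.8 m / 32.7 m) * 100
CR = 0.422 * 100 = 42.2%

42.2


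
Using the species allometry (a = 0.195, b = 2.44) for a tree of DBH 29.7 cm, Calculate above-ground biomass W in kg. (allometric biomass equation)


Formula: W = a * DBH^b  (allometric power law)
DBH^b = 29.7^2.44 = 3922.1639
W = 0.195 * 3922.1639 = 764.8 kg

764.8


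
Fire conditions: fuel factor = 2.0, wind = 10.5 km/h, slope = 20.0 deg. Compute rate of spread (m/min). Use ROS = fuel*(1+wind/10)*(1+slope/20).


Formula: ROS = fuel * (1 + wind/10) * (1 + slope/20)
Wind factor = 1 + 10.5/10 = 2.05
Slope factor = 1 + 20.0/20 = 2.0
ROS = 2.0 * 2.05 * 2.0 = 8.2 m/min

8.2


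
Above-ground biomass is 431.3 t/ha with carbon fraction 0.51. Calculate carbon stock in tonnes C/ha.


Formula: Carbon Stock = Biomass * Carbon Fraction
C = 431.3 t/ha * 0.51
C = 220.0 t C/ha

220.0


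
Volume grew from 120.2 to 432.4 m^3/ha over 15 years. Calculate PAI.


Formula: PAI = (V_T2 - V_T1) / (T2 - T1)
Volume increment = 432.4 - 120.2 = 312.2 m^3/ha
PAI = 312.2 / 15 = 20.81 m^3/ha/year

20.81


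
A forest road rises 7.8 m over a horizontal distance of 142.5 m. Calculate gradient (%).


Formula: Gradient = rise / run * 100
Gradient = 7.8 / 142.5 * 100 = 5.5%

5.5


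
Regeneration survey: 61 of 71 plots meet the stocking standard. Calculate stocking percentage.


Formula: Stocking % = stocked plots / total plots * 100
Stocking = 61 / 71 * 100
Stocking = 0.8592 * 100 = 85.9%

85.9


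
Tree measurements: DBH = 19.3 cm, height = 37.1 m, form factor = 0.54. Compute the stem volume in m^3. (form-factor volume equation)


Formula: V = pi * (DBH/200)^2 * H * ff
Radius = DBH/200 = 19.3/200 = 0.0965 m
Radius^2 = 0.0965^2 = 0.00931225 m^2
V = pi * 0.00931225 * 37.1 * 0.54
V = 0.586 m^3

0.586


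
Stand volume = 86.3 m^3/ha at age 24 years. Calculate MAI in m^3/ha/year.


Formula: MAI = Total Volume / Stand Age
MAI = 86.3 m^3/ha / 24 years
MAI = 3.6 m^3/ha/year

3.6


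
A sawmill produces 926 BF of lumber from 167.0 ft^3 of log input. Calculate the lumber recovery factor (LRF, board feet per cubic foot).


Formula: LRF = Lumber Output (BF) / Log Input (ft^3)
LRF = 926 BF / 167.0 ft^3
LRF = 5.54 BF/ft^3

5.54


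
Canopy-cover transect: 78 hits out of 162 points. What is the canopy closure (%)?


Formula: Canopy closure = covered points / total points * 100
Closure = 78 / 162 * 100
Closure = 0.4815 * 100 = 48.1%

48.1


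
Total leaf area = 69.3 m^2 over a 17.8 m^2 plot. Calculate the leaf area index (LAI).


Formula: LAI = total leaf area / ground area  (dimensionless)
LAI = 69.3 m^2 / 17.8 m^2
LAI = 3.89

3.89


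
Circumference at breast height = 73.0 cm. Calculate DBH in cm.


Formula: DBH = C / pi
DBH = 73.0 / pi
pi = 3.14159...
DBH = 23.2 cm

23.2


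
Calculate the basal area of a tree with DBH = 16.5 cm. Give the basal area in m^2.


Formula: BA = pi * (DBH/2)^2 / 10000  (cm^2 to m^2)
Radius = DBH/2 = 16.5/2 = 8.25 cm
BA = pi * 8.25^2 / 10000
   = 213.8246 cm^2 / 10000
   = 0.0214 m^2

0.0214


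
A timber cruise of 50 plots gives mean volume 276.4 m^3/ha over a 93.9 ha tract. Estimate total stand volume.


Formula: Total Volume = Mean Volume per ha * Total Area
Total Volume = 276.4 m^3/ha * 93.9 ha
Total Volume = 25954 m^3

25954


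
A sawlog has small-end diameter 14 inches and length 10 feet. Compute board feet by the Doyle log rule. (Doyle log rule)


Doyle: BF = (D - 4)^2 * L / 16
Adjusted diameter = 14 - 4 = 10 in
(D-4)^2 = 10^2 = 100
BF = 100 * 10 / 16 = 63 BF

63


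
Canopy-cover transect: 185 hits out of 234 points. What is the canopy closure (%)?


Formula: Canopy closure = covered points / total points * 100
Closure = 185 / 234 * 100
Closure = 0.7906 * 100 = 79.1%

79.1


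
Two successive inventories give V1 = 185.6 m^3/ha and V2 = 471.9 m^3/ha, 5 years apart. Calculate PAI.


Formula: PAI = (V_T2 - V_T1) / (T2 - T1)
Volume increment = 471.9 - 185.6 = 286.3 m^3/ha
PAI = 286.3 / 5 = 57.26 m^3/ha/year

57.26


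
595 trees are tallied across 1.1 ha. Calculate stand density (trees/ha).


Formula: Stand Density = N_trees / Area_ha
Density = 595 trees / 1.1 ha
Density = 541 trees/ha

541


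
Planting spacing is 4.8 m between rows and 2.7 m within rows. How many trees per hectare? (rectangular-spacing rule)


Formula: TPH = 10000 m^2/ha / (spacing_x * spacing_y)
Area per tree = 4.8 m * 2.7 m = 12.96 m^2
TPH = 10000 / 12.96 = 772 trees/ha

772


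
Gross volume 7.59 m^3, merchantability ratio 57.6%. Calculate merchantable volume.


Formula: MV = V_total * (merchantable_pct / 100)
Merchantable fraction = 57.6% / 100 = 0.576
MV = 7.59 m^3 * 0.576 = 4.372 m^3

4.372


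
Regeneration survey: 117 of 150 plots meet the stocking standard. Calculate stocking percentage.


Formula: Stocking % = stocked plots / total plots * 100
Stocking = 117 / 150 * 100
Stocking = 0.78 * 100 = 78.0%

78.0


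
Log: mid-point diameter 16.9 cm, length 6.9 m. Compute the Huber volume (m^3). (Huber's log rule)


Huber: V = Am * L,  Am = pi*(Dm/200)^2
Am = pi*(16.9/200)^2 = 0.022432 m^2
V = 0.022432*6.9 = 0.1548 m^3

0.1548


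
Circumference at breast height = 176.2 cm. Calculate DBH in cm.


Formula: DBH = C / pi
DBH = 176.2 / pi
pi = 3.14159...
DBH = 56.1 cm

56.1


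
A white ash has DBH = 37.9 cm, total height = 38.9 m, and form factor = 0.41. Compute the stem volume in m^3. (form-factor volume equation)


Formula: V = pi * (DBH/200)^2 * H * ff
Radius = DBH/200 = 37.9/200 = 0.1895 m
Radius^2 = 0.1895^2 = 0.03591025 m^2
V = pi * 0.03591025 * 38.9 * 0.41
V = 1.799 m^3

1.799


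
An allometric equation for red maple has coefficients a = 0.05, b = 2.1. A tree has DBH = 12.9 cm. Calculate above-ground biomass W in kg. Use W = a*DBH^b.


Formula: W = a * DBH^b  (allometric power law)
DBH^b = 12.9^2.1 = 214.901
W = 0.05 * 214.901 = 10.7 kg

10.7


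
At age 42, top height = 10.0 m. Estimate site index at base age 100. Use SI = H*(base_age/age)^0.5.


Formula: SI = H_dom * (base_age / age)^0.5
Age ratio = 100 / 42 = 2.38095
sqrt(age_ratio) = 1.54303
SI = 10.0 * 1.54303 = 15.4 m

15.4


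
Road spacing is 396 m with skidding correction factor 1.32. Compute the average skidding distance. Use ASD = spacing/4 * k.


Formula: ASD = (spacing / 4) * correction
Uncorrected distance = spacing / 4 = 396 / 4 = 99 m
ASD = 99 * 1.32 = 131 m

131


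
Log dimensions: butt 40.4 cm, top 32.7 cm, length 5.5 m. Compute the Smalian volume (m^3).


Smalian: V = (A1 + A2)/2 * L,  A = pi*(D/200)^2
A1 = pi*(40.4/200)^2 = 0.12819 m^2
A2 = pi*(32.7/200)^2 = 0.083982 m^2
V = (0.12819+0.083982)/2*5.5 = 0.5835 m^3

0.5835


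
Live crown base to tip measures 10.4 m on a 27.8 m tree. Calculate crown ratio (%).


Formula: Crown Ratio = (Crown Length / Total Height) * 100
CR = (10.4 m / 27.8 m) * 100
CR = 0.3741 * 100 = 37.4%

37.4


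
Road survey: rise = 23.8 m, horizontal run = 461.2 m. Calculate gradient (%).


Formula: Gradient = rise / run * 100
Gradient = 23.8 / 461.2 * 100 = 5.2%

5.2


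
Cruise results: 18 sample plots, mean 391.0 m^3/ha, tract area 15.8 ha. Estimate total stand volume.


Formula: Total Volume = Mean Volume per ha * Total Area
Total Volume = 391.0 m^3/ha * 15.8 ha
Total Volume = 6178 m^3

6178


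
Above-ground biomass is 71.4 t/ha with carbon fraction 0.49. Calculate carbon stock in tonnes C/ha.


Formula: Carbon Stock = Biomass * Carbon Fraction
C = 71.4 t/ha * 0.49
C = 35.0 t C/ha

35.0


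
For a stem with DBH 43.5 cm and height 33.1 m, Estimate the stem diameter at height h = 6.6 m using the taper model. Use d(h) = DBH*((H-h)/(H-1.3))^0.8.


Taper: d(h) = DBH * ((H - h) / (H - 1.3))^0.8
Numerator = H - h = 33.1 - 6.6 = 26.5 m
Denominator = H - 1.3 = 33.1 - 1.3 = 31.8 m
Ratio = 26.5 / 31.8 = 0.83333
d = 43.5 * 0.83333^0.8 = 37.6 cm

37.6


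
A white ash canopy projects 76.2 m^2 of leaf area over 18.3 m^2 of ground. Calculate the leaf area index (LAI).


Formula: LAI = total leaf area / ground area  (dimensionless)
LAI = 76.2 m^2 / 18.3 m^2
LAI = 4.16

4.16


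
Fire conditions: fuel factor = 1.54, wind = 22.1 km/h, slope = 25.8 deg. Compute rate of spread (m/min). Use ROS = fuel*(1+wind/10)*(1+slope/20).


Formula: ROS = fuel * (1 + wind/10) * (1 + slope/20)
Wind factor = 1 + 22.1/10 = 3.21
Slope factor = 1 + 25.8/20 = 2.29
ROS = 1.54 * 3.21 * 2.29 = 11.32 m/min

11.32


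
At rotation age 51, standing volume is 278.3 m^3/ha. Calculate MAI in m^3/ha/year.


Formula: MAI = Total Volume / Stand Age
MAI = 278.3 m^3/ha / 51 years
MAI = 5.46 m^3/ha/year

5.46


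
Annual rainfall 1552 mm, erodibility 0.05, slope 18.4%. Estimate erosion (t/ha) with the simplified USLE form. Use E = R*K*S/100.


Formula: E = R * K * S / 100  (simplified USLE)
R * K = 1552 * 0.05 = 77.6
E = 77.6 * 18.4 / 100 = 14.28 t/ha

14.28


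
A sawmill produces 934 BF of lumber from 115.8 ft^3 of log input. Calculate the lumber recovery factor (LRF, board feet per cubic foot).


Formula: LRF = Lumber Output (BF) / Log Input (ft^3)
LRF = 934 BF / 115.8 ft^3
LRF = 8.07 BF/ft^3

8.07


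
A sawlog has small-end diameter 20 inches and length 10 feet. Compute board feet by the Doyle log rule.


Doyle: BF = (D - 4)^2 * L / 16
Adjusted diameter = 20 - 4 = 16 in
(D-4)^2 = 16^2 = 256
BF = 256 * 10 / 16 = 160 BF

160


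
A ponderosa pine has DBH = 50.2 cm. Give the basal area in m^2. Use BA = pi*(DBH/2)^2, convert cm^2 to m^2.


Formula: BA = pi * (DBH/2)^2 / 10000  (cm^2 to m^2)
Radius = DBH/2 = 50.2/2 = 25.1 cm
BA = pi * 25.1^2 / 10000
   = 1979.2348 cm^2 / 10000
   = 0.1979 m^2

0.1979


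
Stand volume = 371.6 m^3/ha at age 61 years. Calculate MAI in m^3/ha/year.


Formula: MAI = Total Volume / Stand Age
MAI = 371.6 m^3/ha / 61 years
MAI = 6.09 m^3/ha/year

6.09


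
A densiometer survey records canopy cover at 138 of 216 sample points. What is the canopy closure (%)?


Formula: Canopy closure = covered points / total points * 100
Closure = 138 / 216 * 100
Closure = 0.6389 * 100 = 63.9%

63.9
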